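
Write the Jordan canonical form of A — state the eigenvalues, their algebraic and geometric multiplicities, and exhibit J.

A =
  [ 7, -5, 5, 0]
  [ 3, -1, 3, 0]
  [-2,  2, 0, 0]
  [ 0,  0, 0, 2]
J_2(2) ⊕ J_1(2) ⊕ J_1(2)

The characteristic polynomial is
  det(x·I − A) = x^4 - 8*x^3 + 24*x^2 - 32*x + 16 = (x - 2)^4

Eigenvalues and multiplicities (the geometric multiplicity of λ is n − rank(A − λI), which equals the number of Jordan blocks for λ):
  λ = 2: algebraic multiplicity = 4, geometric multiplicity = 3

Determining the block sizes for each eigenvalue:
  λ = 2: 3 blocks summing to 4 forces exactly one block of size 2 and the rest size 1 → block sizes [2, 1, 1]

Assembling the blocks gives a Jordan form
J =
  [2, 1, 0, 0]
  [0, 2, 0, 0]
  [0, 0, 2, 0]
  [0, 0, 0, 2]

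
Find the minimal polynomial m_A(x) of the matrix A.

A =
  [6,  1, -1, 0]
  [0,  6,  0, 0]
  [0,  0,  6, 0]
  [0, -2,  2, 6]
x^2 - 12*x + 36

The characteristic polynomial is χ_A(x) = (x - 6)^4, so the eigenvalues are known. The minimal polynomial is
  m_A(x) = Π_λ (x − λ)^{k_λ}
where k_λ is the size of the *largest* Jordan block for λ (equivalently, the smallest k with (A − λI)^k v = 0 for every generalised eigenvector v of λ).

  λ = 6: largest Jordan block has size 2, contributing (x − 6)^2

So m_A(x) = (x - 6)^2 = x^2 - 12*x + 36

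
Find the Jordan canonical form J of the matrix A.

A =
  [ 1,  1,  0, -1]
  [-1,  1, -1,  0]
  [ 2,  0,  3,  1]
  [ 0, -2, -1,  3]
J_2(2) ⊕ J_2(2)

The characteristic polynomial is
  det(x·I − A) = x^4 - 8*x^3 + 24*x^2 - 32*x + 16 = (x - 2)^4

Eigenvalues and multiplicities (the geometric multiplicity of λ is n − rank(A − λI), which equals the number of Jordan blocks for λ):
  λ = 2: algebraic multiplicity = 4, geometric multiplicity = 2

Determining the block sizes for each eigenvalue:
  λ = 2: with am = 4 and gm = 2, the partition is not yet determined (e.g. several partitions of 4 into 2 parts exist). Let N = A − (2)·I. Computing rank(N^1) = 2, rank(N^2) = 0; the number of blocks of size ≥ j is rank(N^{j−1}) − rank(N^j), giving [2, 2]. So we have 2 block(s) of size 2 → block sizes [2, 2]

Assembling the blocks gives a Jordan form
J =
  [2, 1, 0, 0]
  [0, 2, 0, 0]
  [0, 0, 2, 1]
  [0, 0, 0, 2]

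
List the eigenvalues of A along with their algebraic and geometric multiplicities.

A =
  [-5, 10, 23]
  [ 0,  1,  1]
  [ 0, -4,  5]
λ = -5: alg = 1, geom = 1; λ = 3: alg = 2, geom = 1

Step 1 — factor the characteristic polynomial to read off the algebraic multiplicities:
  χ_A(x) = (x - 3)^2*(x + 5)

Step 2 — compute geometric multiplicities via the rank-nullity identity g(λ) = n − rank(A − λI):
  rank(A − (-5)·I) = 2, so dim ker(A − (-5)·I) = n − 2 = 1
  rank(A − (3)·I) = 2, so dim ker(A − (3)·I) = n − 2 = 1

Summary:
  λ = -5: algebraic multiplicity = 1, geometric multiplicity = 1
  λ = 3: algebraic multiplicity = 2, geometric multiplicity = 1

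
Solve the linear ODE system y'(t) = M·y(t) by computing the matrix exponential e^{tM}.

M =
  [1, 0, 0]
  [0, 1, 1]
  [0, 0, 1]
e^{tM} =
  [exp(t), 0, 0]
  [0, exp(t), t*exp(t)]
  [0, 0, exp(t)]

Strategy: write M = P · J · P⁻¹ where J is a Jordan canonical form, so e^{tM} = P · e^{tJ} · P⁻¹, and e^{tJ} can be computed block-by-block.

M has Jordan form
J =
  [1, 1, 0]
  [0, 1, 0]
  [0, 0, 1]
(up to reordering of blocks).

Per-block formulas:
  For a 2×2 Jordan block J_2(1): exp(t · J_2(1)) = e^(1t)·(I + t·N), where N is the 2×2 nilpotent shift.
  For a 1×1 block at λ = 1: exp(t · [1]) = [e^(1t)].

After assembling e^{tJ} and conjugating by P, we get:

e^{tM} =
  [exp(t), 0, 0]
  [0, exp(t), t*exp(t)]
  [0, 0, exp(t)]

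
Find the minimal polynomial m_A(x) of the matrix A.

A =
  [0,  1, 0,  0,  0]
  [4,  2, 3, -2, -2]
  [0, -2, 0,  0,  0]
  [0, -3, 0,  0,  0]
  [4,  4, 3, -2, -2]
x^3

The characteristic polynomial is χ_A(x) = x^5, so the eigenvalues are known. The minimal polynomial is
  m_A(x) = Π_λ (x − λ)^{k_λ}
where k_λ is the size of the *largest* Jordan block for λ (equivalently, the smallest k with (A − λI)^k v = 0 for every generalised eigenvector v of λ).

  λ = 0: largest Jordan block has size 3, contributing (x − 0)^3

So m_A(x) = x^3 = x^3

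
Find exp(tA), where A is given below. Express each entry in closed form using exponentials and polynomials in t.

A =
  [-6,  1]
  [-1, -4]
e^{tA} =
  [-t*exp(-5*t) + exp(-5*t), t*exp(-5*t)]
  [-t*exp(-5*t), t*exp(-5*t) + exp(-5*t)]

Strategy: write A = P · J · P⁻¹ where J is a Jordan canonical form, so e^{tA} = P · e^{tJ} · P⁻¹, and e^{tJ} can be computed block-by-block.

A has Jordan form
J =
  [-5,  1]
  [ 0, -5]
(up to reordering of blocks).

Per-block formulas:
  For a 2×2 Jordan block J_2(-5): exp(t · J_2(-5)) = e^(-5t)·(I + t·N), where N is the 2×2 nilpotent shift.

After assembling e^{tJ} and conjugating by P, we get:

e^{tA} =
  [-t*exp(-5*t) + exp(-5*t), t*exp(-5*t)]
  [-t*exp(-5*t), t*exp(-5*t) + exp(-5*t)]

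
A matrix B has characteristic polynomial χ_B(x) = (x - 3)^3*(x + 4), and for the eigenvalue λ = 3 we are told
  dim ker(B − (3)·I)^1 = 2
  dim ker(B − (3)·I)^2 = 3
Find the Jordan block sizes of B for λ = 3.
Block sizes for λ = 3: [2, 1]

From the dimensions of kernels of powers, the number of Jordan blocks of size at least j is d_j − d_{j−1} where d_j = dim ker(N^j) (with d_0 = 0). Computing the differences gives [2, 1].
The number of blocks of size exactly k is (#blocks of size ≥ k) − (#blocks of size ≥ k + 1), so the partition is: 1 block(s) of size 1, 1 block(s) of size 2.
In nonincreasing order the block sizes are [2, 1].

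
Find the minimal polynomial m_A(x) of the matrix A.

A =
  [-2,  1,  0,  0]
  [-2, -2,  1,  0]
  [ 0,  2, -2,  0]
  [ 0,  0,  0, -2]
x^3 + 6*x^2 + 12*x + 8

The characteristic polynomial is χ_A(x) = (x + 2)^4, so the eigenvalues are known. The minimal polynomial is
  m_A(x) = Π_λ (x − λ)^{k_λ}
where k_λ is the size of the *largest* Jordan block for λ (equivalently, the smallest k with (A − λI)^k v = 0 for every generalised eigenvector v of λ).

  λ = -2: largest Jordan block has size 3, contributing (x + 2)^3

So m_A(x) = (x + 2)^3 = x^3 + 6*x^2 + 12*x + 8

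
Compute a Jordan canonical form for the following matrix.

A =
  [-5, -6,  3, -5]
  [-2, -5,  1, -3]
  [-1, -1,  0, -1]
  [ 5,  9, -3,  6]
J_2(-1) ⊕ J_2(-1)

The characteristic polynomial is
  det(x·I − A) = x^4 + 4*x^3 + 6*x^2 + 4*x + 1 = (x + 1)^4

Eigenvalues and multiplicities (the geometric multiplicity of λ is n − rank(A − λI), which equals the number of Jordan blocks for λ):
  λ = -1: algebraic multiplicity = 4, geometric multiplicity = 2

Determining the block sizes for each eigenvalue:
  λ = -1: with am = 4 and gm = 2, the partition is not yet determined (e.g. several partitions of 4 into 2 parts exist). Let N = A − (-1)·I. Computing rank(N^1) = 2, rank(N^2) = 0; the number of blocks of size ≥ j is rank(N^{j−1}) − rank(N^j), giving [2, 2]. So we have 2 block(s) of size 2 → block sizes [2, 2]

Assembling the blocks gives a Jordan form
J =
  [-1,  1,  0,  0]
  [ 0, -1,  0,  0]
  [ 0,  0, -1,  1]
  [ 0,  0,  0, -1]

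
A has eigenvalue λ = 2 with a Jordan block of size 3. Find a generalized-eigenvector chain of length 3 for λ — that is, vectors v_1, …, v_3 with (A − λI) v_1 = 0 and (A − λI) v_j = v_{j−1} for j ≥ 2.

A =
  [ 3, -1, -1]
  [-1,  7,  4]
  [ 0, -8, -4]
A Jordan chain for λ = 2 of length 3:
v_1 = (2, -6, 8)ᵀ
v_2 = (1, -1, 0)ᵀ
v_3 = (1, 0, 0)ᵀ

Let N = A − (2)·I. We want v_3 with N^3 v_3 = 0 but N^2 v_3 ≠ 0; then v_{j-1} := N · v_j for j = 3, …, 2.

Pick v_3 = (1, 0, 0)ᵀ.
Then v_2 = N · v_3 = (1, -1, 0)ᵀ.
Then v_1 = N · v_2 = (2, -6, 8)ᵀ.

Sanity check: (A − (2)·I) v_1 = (0, 0, 0)ᵀ = 0. ✓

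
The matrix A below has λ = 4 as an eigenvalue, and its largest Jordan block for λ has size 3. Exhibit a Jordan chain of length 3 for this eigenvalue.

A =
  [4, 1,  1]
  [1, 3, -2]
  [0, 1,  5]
A Jordan chain for λ = 4 of length 3:
v_1 = (1, -1, 1)ᵀ
v_2 = (0, 1, 0)ᵀ
v_3 = (1, 0, 0)ᵀ

Let N = A − (4)·I. We want v_3 with N^3 v_3 = 0 but N^2 v_3 ≠ 0; then v_{j-1} := N · v_j for j = 3, …, 2.

Pick v_3 = (1, 0, 0)ᵀ.
Then v_2 = N · v_3 = (0, 1, 0)ᵀ.
Then v_1 = N · v_2 = (1, -1, 1)ᵀ.

Sanity check: (A − (4)·I) v_1 = (0, 0, 0)ᵀ = 0. ✓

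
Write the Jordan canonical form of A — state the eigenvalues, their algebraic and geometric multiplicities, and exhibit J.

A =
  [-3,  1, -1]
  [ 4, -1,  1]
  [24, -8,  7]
J_3(1)

The characteristic polynomial is
  det(x·I − A) = x^3 - 3*x^2 + 3*x - 1 = (x - 1)^3

Eigenvalues and multiplicities (the geometric multiplicity of λ is n − rank(A − λI), which equals the number of Jordan blocks for λ):
  λ = 1: algebraic multiplicity = 3, geometric multiplicity = 1

Determining the block sizes for each eigenvalue:
  λ = 1: one block (gm = 1), so the single block has size am = 3 → block sizes [3]

Assembling the blocks gives a Jordan form
J =
  [1, 1, 0]
  [0, 1, 1]
  [0, 0, 1]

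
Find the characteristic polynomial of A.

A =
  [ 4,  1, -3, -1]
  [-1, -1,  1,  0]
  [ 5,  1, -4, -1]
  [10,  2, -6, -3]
x^4 + 4*x^3 + 6*x^2 + 4*x + 1

Expanding det(x·I − A) (e.g. by cofactor expansion or by noting that A is similar to its Jordan form J, which has the same characteristic polynomial as A) gives
  χ_A(x) = x^4 + 4*x^3 + 6*x^2 + 4*x + 1
which factors as (x + 1)^4. The eigenvalues (with algebraic multiplicities) are λ = -1 with multiplicity 4.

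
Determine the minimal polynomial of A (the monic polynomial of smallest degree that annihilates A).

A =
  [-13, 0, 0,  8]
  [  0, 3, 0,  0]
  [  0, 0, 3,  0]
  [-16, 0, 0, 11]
x^2 + 2*x - 15

The characteristic polynomial is χ_A(x) = (x - 3)^3*(x + 5), so the eigenvalues are known. The minimal polynomial is
  m_A(x) = Π_λ (x − λ)^{k_λ}
where k_λ is the size of the *largest* Jordan block for λ (equivalently, the smallest k with (A − λI)^k v = 0 for every generalised eigenvector v of λ).

  λ = -5: largest Jordan block has size 1, contributing (x + 5)
  λ = 3: largest Jordan block has size 1, contributing (x − 3)

So m_A(x) = (x - 3)*(x + 5) = x^2 + 2*x - 15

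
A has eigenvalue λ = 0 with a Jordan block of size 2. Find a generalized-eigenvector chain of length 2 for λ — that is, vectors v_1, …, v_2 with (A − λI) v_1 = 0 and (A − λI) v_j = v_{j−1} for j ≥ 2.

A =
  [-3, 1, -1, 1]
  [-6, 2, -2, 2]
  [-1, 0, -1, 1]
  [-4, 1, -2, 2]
A Jordan chain for λ = 0 of length 2:
v_1 = (-3, -6, -1, -4)ᵀ
v_2 = (1, 0, 0, 0)ᵀ

Let N = A − (0)·I. We want v_2 with N^2 v_2 = 0 but N^1 v_2 ≠ 0; then v_{j-1} := N · v_j for j = 2, …, 2.

Pick v_2 = (1, 0, 0, 0)ᵀ.
Then v_1 = N · v_2 = (-3, -6, -1, -4)ᵀ.

Sanity check: (A − (0)·I) v_1 = (0, 0, 0, 0)ᵀ = 0. ✓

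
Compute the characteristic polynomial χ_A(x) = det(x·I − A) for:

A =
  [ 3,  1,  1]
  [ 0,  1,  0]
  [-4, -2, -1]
x^3 - 3*x^2 + 3*x - 1

Expanding det(x·I − A) (e.g. by cofactor expansion or by noting that A is similar to its Jordan form J, which has the same characteristic polynomial as A) gives
  χ_A(x) = x^3 - 3*x^2 + 3*x - 1
which factors as (x - 1)^3. The eigenvalues (with algebraic multiplicities) are λ = 1 with multiplicity 3.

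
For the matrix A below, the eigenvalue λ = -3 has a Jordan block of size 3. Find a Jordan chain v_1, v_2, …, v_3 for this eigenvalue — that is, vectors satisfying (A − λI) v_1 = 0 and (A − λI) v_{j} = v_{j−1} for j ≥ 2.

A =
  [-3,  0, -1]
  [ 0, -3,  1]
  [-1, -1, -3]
A Jordan chain for λ = -3 of length 3:
v_1 = (1, -1, 0)ᵀ
v_2 = (0, 0, -1)ᵀ
v_3 = (1, 0, 0)ᵀ

Let N = A − (-3)·I. We want v_3 with N^3 v_3 = 0 but N^2 v_3 ≠ 0; then v_{j-1} := N · v_j for j = 3, …, 2.

Pick v_3 = (1, 0, 0)ᵀ.
Then v_2 = N · v_3 = (0, 0, -1)ᵀ.
Then v_1 = N · v_2 = (1, -1, 0)ᵀ.

Sanity check: (A − (-3)·I) v_1 = (0, 0, 0)ᵀ = 0. ✓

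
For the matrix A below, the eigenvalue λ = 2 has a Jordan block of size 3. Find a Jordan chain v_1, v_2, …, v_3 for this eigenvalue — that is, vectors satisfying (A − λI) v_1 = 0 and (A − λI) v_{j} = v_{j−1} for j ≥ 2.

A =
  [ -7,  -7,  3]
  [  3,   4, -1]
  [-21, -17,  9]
A Jordan chain for λ = 2 of length 3:
v_1 = (-3, 0, -9)ᵀ
v_2 = (-9, 3, -21)ᵀ
v_3 = (1, 0, 0)ᵀ

Let N = A − (2)·I. We want v_3 with N^3 v_3 = 0 but N^2 v_3 ≠ 0; then v_{j-1} := N · v_j for j = 3, …, 2.

Pick v_3 = (1, 0, 0)ᵀ.
Then v_2 = N · v_3 = (-9, 3, -21)ᵀ.
Then v_1 = N · v_2 = (-3, 0, -9)ᵀ.

Sanity check: (A − (2)·I) v_1 = (0, 0, 0)ᵀ = 0. ✓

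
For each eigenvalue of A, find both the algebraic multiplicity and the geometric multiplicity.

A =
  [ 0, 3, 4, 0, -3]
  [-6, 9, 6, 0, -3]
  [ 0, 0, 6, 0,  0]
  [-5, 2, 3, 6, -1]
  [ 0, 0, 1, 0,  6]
λ = 3: alg = 1, geom = 1; λ = 6: alg = 4, geom = 2

Step 1 — factor the characteristic polynomial to read off the algebraic multiplicities:
  χ_A(x) = (x - 6)^4*(x - 3)

Step 2 — compute geometric multiplicities via the rank-nullity identity g(λ) = n − rank(A − λI):
  rank(A − (3)·I) = 4, so dim ker(A − (3)·I) = n − 4 = 1
  rank(A − (6)·I) = 3, so dim ker(A − (6)·I) = n − 3 = 2

Summary:
  λ = 3: algebraic multiplicity = 1, geometric multiplicity = 1
  λ = 6: algebraic multiplicity = 4, geometric multiplicity = 2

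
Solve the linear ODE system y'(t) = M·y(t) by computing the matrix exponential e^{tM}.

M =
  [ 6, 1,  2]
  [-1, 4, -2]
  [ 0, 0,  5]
e^{tM} =
  [t*exp(5*t) + exp(5*t), t*exp(5*t), 2*t*exp(5*t)]
  [-t*exp(5*t), -t*exp(5*t) + exp(5*t), -2*t*exp(5*t)]
  [0, 0, exp(5*t)]

Strategy: write M = P · J · P⁻¹ where J is a Jordan canonical form, so e^{tM} = P · e^{tJ} · P⁻¹, and e^{tJ} can be computed block-by-block.

M has Jordan form
J =
  [5, 1, 0]
  [0, 5, 0]
  [0, 0, 5]
(up to reordering of blocks).

Per-block formulas:
  For a 2×2 Jordan block J_2(5): exp(t · J_2(5)) = e^(5t)·(I + t·N), where N is the 2×2 nilpotent shift.
  For a 1×1 block at λ = 5: exp(t · [5]) = [e^(5t)].

After assembling e^{tJ} and conjugating by P, we get:

e^{tM} =
  [t*exp(5*t) + exp(5*t), t*exp(5*t), 2*t*exp(5*t)]
  [-t*exp(5*t), -t*exp(5*t) + exp(5*t), -2*t*exp(5*t)]
  [0, 0, exp(5*t)]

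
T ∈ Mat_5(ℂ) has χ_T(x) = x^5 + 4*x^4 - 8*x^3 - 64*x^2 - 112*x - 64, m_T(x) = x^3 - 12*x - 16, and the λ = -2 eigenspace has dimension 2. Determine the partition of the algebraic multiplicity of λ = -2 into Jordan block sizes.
Block sizes for λ = -2: [2, 2]

Step 1 — from the characteristic polynomial, algebraic multiplicity of λ = -2 is 4. From dim ker(T − (-2)·I) = 2, there are exactly 2 Jordan blocks for λ = -2.
Step 2 — from the minimal polynomial, the factor (x + 2)^2 tells us the largest block for λ = -2 has size 2.
Step 3 — with total size 4, 2 blocks, and largest block 2, the block sizes (in nonincreasing order) are [2, 2].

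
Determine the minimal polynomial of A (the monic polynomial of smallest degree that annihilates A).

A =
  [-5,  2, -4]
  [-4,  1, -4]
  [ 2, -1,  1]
x^2 + 2*x + 1

The characteristic polynomial is χ_A(x) = (x + 1)^3, so the eigenvalues are known. The minimal polynomial is
  m_A(x) = Π_λ (x − λ)^{k_λ}
where k_λ is the size of the *largest* Jordan block for λ (equivalently, the smallest k with (A − λI)^k v = 0 for every generalised eigenvector v of λ).

  λ = -1: largest Jordan block has size 2, contributing (x + 1)^2

So m_A(x) = (x + 1)^2 = x^2 + 2*x + 1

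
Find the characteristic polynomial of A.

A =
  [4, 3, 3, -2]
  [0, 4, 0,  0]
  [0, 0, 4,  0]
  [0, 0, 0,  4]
x^4 - 16*x^3 + 96*x^2 - 256*x + 256

Expanding det(x·I − A) (e.g. by cofactor expansion or by noting that A is similar to its Jordan form J, which has the same characteristic polynomial as A) gives
  χ_A(x) = x^4 - 16*x^3 + 96*x^2 - 256*x + 256
which factors as (x - 4)^4. The eigenvalues (with algebraic multiplicities) are λ = 4 with multiplicity 4.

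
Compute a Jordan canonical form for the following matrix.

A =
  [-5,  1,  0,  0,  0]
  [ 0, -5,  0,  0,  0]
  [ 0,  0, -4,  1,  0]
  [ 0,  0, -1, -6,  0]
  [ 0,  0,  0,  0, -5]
J_2(-5) ⊕ J_2(-5) ⊕ J_1(-5)

The characteristic polynomial is
  det(x·I − A) = x^5 + 25*x^4 + 250*x^3 + 1250*x^2 + 3125*x + 3125 = (x + 5)^5

Eigenvalues and multiplicities (the geometric multiplicity of λ is n − rank(A − λI), which equals the number of Jordan blocks for λ):
  λ = -5: algebraic multiplicity = 5, geometric multiplicity = 3

Determining the block sizes for each eigenvalue:
  λ = -5: with am = 5 and gm = 3, the partition is not yet determined (e.g. several partitions of 5 into 3 parts exist). Let N = A − (-5)·I. Computing rank(N^1) = 2, rank(N^2) = 0; the number of blocks of size ≥ j is rank(N^{j−1}) − rank(N^j), giving [3, 2]. So we have 2 block(s) of size 2, 1 block(s) of size 1 → block sizes [2, 2, 1]

Assembling the blocks gives a Jordan form
J =
  [-5,  1,  0,  0,  0]
  [ 0, -5,  0,  0,  0]
  [ 0,  0, -5,  1,  0]
  [ 0,  0,  0, -5,  0]
  [ 0,  0,  0,  0, -5]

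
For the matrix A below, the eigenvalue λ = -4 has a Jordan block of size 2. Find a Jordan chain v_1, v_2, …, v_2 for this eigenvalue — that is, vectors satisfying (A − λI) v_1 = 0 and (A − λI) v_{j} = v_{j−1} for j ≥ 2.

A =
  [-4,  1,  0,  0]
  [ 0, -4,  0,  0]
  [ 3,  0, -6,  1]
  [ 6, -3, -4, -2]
A Jordan chain for λ = -4 of length 2:
v_1 = (0, 0, 3, 6)ᵀ
v_2 = (1, 0, 0, 0)ᵀ

Let N = A − (-4)·I. We want v_2 with N^2 v_2 = 0 but N^1 v_2 ≠ 0; then v_{j-1} := N · v_j for j = 2, …, 2.

Pick v_2 = (1, 0, 0, 0)ᵀ.
Then v_1 = N · v_2 = (0, 0, 3, 6)ᵀ.

Sanity check: (A − (-4)·I) v_1 = (0, 0, 0, 0)ᵀ = 0. ✓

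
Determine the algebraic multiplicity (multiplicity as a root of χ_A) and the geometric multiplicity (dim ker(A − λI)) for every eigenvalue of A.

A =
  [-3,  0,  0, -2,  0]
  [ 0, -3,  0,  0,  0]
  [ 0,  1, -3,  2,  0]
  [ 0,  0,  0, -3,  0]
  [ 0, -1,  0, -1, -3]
λ = -3: alg = 5, geom = 3

Step 1 — factor the characteristic polynomial to read off the algebraic multiplicities:
  χ_A(x) = (x + 3)^5

Step 2 — compute geometric multiplicities via the rank-nullity identity g(λ) = n − rank(A − λI):
  rank(A − (-3)·I) = 2, so dim ker(A − (-3)·I) = n − 2 = 3

Summary:
  λ = -3: algebraic multiplicity = 5, geometric multiplicity = 3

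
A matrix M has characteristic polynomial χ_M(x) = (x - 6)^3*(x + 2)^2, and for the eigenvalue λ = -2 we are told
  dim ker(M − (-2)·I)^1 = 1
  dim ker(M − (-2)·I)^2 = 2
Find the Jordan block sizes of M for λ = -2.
Block sizes for λ = -2: [2]

From the dimensions of kernels of powers, the number of Jordan blocks of size at least j is d_j − d_{j−1} where d_j = dim ker(N^j) (with d_0 = 0). Computing the differences gives [1, 1].
The number of blocks of size exactly k is (#blocks of size ≥ k) − (#blocks of size ≥ k + 1), so the partition is: 1 block(s) of size 2.
In nonincreasing order the block sizes are [2].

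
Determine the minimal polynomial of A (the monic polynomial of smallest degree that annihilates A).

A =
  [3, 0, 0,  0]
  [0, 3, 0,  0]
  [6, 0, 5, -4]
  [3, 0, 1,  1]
x^2 - 6*x + 9

The characteristic polynomial is χ_A(x) = (x - 3)^4, so the eigenvalues are known. The minimal polynomial is
  m_A(x) = Π_λ (x − λ)^{k_λ}
where k_λ is the size of the *largest* Jordan block for λ (equivalently, the smallest k with (A − λI)^k v = 0 for every generalised eigenvector v of λ).

  λ = 3: largest Jordan block has size 2, contributing (x − 3)^2

So m_A(x) = (x - 3)^2 = x^2 - 6*x + 9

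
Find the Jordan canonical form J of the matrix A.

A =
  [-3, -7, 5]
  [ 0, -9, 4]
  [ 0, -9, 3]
J_3(-3)

The characteristic polynomial is
  det(x·I − A) = x^3 + 9*x^2 + 27*x + 27 = (x + 3)^3

Eigenvalues and multiplicities (the geometric multiplicity of λ is n − rank(A − λI), which equals the number of Jordan blocks for λ):
  λ = -3: algebraic multiplicity = 3, geometric multiplicity = 1

Determining the block sizes for each eigenvalue:
  λ = -3: one block (gm = 1), so the single block has size am = 3 → block sizes [3]

Assembling the blocks gives a Jordan form
J =
  [-3,  1,  0]
  [ 0, -3,  1]
  [ 0,  0, -3]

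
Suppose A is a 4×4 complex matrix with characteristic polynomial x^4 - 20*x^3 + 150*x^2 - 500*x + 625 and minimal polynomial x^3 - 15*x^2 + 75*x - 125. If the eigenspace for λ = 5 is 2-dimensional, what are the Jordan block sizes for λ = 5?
Block sizes for λ = 5: [3, 1]

Step 1 — from the characteristic polynomial, algebraic multiplicity of λ = 5 is 4. From dim ker(A − (5)·I) = 2, there are exactly 2 Jordan blocks for λ = 5.
Step 2 — from the minimal polynomial, the factor (x − 5)^3 tells us the largest block for λ = 5 has size 3.
Step 3 — with total size 4, 2 blocks, and largest block 3, the block sizes (in nonincreasing order) are [3, 1].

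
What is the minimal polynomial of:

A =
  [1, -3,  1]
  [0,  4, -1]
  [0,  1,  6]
x^3 - 11*x^2 + 35*x - 25

The characteristic polynomial is χ_A(x) = (x - 5)^2*(x - 1), so the eigenvalues are known. The minimal polynomial is
  m_A(x) = Π_λ (x − λ)^{k_λ}
where k_λ is the size of the *largest* Jordan block for λ (equivalently, the smallest k with (A − λI)^k v = 0 for every generalised eigenvector v of λ).

  λ = 1: largest Jordan block has size 1, contributing (x − 1)
  λ = 5: largest Jordan block has size 2, contributing (x − 5)^2

So m_A(x) = (x - 5)^2*(x - 1) = x^3 - 11*x^2 + 35*x - 25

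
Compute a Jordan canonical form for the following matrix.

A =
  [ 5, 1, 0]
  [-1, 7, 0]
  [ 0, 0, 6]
J_2(6) ⊕ J_1(6)

The characteristic polynomial is
  det(x·I − A) = x^3 - 18*x^2 + 108*x - 216 = (x - 6)^3

Eigenvalues and multiplicities (the geometric multiplicity of λ is n − rank(A − λI), which equals the number of Jordan blocks for λ):
  λ = 6: algebraic multiplicity = 3, geometric multiplicity = 2

Determining the block sizes for each eigenvalue:
  λ = 6: 2 blocks summing to 3 forces exactly one block of size 2 and the rest size 1 → block sizes [2, 1]

Assembling the blocks gives a Jordan form
J =
  [6, 1, 0]
  [0, 6, 0]
  [0, 0, 6]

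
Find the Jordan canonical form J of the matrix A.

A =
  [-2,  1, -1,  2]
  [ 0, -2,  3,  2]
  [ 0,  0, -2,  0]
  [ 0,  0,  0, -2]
J_3(-2) ⊕ J_1(-2)

The characteristic polynomial is
  det(x·I − A) = x^4 + 8*x^3 + 24*x^2 + 32*x + 16 = (x + 2)^4

Eigenvalues and multiplicities (the geometric multiplicity of λ is n − rank(A − λI), which equals the number of Jordan blocks for λ):
  λ = -2: algebraic multiplicity = 4, geometric multiplicity = 2

Determining the block sizes for each eigenvalue:
  λ = -2: with am = 4 and gm = 2, the partition is not yet determined (e.g. several partitions of 4 into 2 parts exist). Let N = A − (-2)·I. Computing rank(N^1) = 2, rank(N^2) = 1, rank(N^3) = 0; the number of blocks of size ≥ j is rank(N^{j−1}) − rank(N^j), giving [2, 1, 1]. So we have 1 block(s) of size 3, 1 block(s) of size 1 → block sizes [3, 1]

Assembling the blocks gives a Jordan form
J =
  [-2,  1,  0,  0]
  [ 0, -2,  1,  0]
  [ 0,  0, -2,  0]
  [ 0,  0,  0, -2]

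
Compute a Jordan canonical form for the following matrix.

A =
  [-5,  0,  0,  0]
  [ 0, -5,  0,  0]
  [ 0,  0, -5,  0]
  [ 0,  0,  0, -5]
J_1(-5) ⊕ J_1(-5) ⊕ J_1(-5) ⊕ J_1(-5)

The characteristic polynomial is
  det(x·I − A) = x^4 + 20*x^3 + 150*x^2 + 500*x + 625 = (x + 5)^4

Eigenvalues and multiplicities (the geometric multiplicity of λ is n − rank(A − λI), which equals the number of Jordan blocks for λ):
  λ = -5: algebraic multiplicity = 4, geometric multiplicity = 4

Determining the block sizes for each eigenvalue:
  λ = -5: gm = am = 4, so every block has size 1 → block sizes [1, 1, 1, 1]

Assembling the blocks gives a Jordan form
J =
  [-5,  0,  0,  0]
  [ 0, -5,  0,  0]
  [ 0,  0, -5,  0]
  [ 0,  0,  0, -5]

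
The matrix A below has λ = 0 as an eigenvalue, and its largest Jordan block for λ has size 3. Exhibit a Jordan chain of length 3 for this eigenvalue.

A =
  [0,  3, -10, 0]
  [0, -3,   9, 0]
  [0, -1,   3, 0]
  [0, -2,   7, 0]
A Jordan chain for λ = 0 of length 3:
v_1 = (1, 0, 0, -1)ᵀ
v_2 = (3, -3, -1, -2)ᵀ
v_3 = (0, 1, 0, 0)ᵀ

Let N = A − (0)·I. We want v_3 with N^3 v_3 = 0 but N^2 v_3 ≠ 0; then v_{j-1} := N · v_j for j = 3, …, 2.

Pick v_3 = (0, 1, 0, 0)ᵀ.
Then v_2 = N · v_3 = (3, -3, -1, -2)ᵀ.
Then v_1 = N · v_2 = (1, 0, 0, -1)ᵀ.

Sanity check: (A − (0)·I) v_1 = (0, 0, 0, 0)ᵀ = 0. ✓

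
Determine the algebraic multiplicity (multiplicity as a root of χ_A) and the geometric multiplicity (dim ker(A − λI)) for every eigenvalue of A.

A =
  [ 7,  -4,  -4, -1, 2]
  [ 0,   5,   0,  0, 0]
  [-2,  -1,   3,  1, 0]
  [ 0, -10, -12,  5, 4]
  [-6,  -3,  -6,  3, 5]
λ = 5: alg = 5, geom = 3

Step 1 — factor the characteristic polynomial to read off the algebraic multiplicities:
  χ_A(x) = (x - 5)^5

Step 2 — compute geometric multiplicities via the rank-nullity identity g(λ) = n − rank(A − λI):
  rank(A − (5)·I) = 2, so dim ker(A − (5)·I) = n − 2 = 3

Summary:
  λ = 5: algebraic multiplicity = 5, geometric multiplicity = 3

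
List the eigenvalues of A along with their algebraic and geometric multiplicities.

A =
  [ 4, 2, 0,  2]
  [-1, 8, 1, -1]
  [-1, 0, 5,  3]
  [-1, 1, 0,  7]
λ = 6: alg = 4, geom = 2

Step 1 — factor the characteristic polynomial to read off the algebraic multiplicities:
  χ_A(x) = (x - 6)^4

Step 2 — compute geometric multiplicities via the rank-nullity identity g(λ) = n − rank(A − λI):
  rank(A − (6)·I) = 2, so dim ker(A − (6)·I) = n − 2 = 2

Summary:
  λ = 6: algebraic multiplicity = 4, geometric multiplicity = 2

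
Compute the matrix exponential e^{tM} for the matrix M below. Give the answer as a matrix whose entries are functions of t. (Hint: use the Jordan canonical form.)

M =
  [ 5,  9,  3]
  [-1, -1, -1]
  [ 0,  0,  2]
e^{tM} =
  [3*t*exp(2*t) + exp(2*t), 9*t*exp(2*t), 3*t*exp(2*t)]
  [-t*exp(2*t), -3*t*exp(2*t) + exp(2*t), -t*exp(2*t)]
  [0, 0, exp(2*t)]

Strategy: write M = P · J · P⁻¹ where J is a Jordan canonical form, so e^{tM} = P · e^{tJ} · P⁻¹, and e^{tJ} can be computed block-by-block.

M has Jordan form
J =
  [2, 1, 0]
  [0, 2, 0]
  [0, 0, 2]
(up to reordering of blocks).

Per-block formulas:
  For a 2×2 Jordan block J_2(2): exp(t · J_2(2)) = e^(2t)·(I + t·N), where N is the 2×2 nilpotent shift.
  For a 1×1 block at λ = 2: exp(t · [2]) = [e^(2t)].

After assembling e^{tJ} and conjugating by P, we get:

e^{tM} =
  [3*t*exp(2*t) + exp(2*t), 9*t*exp(2*t), 3*t*exp(2*t)]
  [-t*exp(2*t), -3*t*exp(2*t) + exp(2*t), -t*exp(2*t)]
  [0, 0, exp(2*t)]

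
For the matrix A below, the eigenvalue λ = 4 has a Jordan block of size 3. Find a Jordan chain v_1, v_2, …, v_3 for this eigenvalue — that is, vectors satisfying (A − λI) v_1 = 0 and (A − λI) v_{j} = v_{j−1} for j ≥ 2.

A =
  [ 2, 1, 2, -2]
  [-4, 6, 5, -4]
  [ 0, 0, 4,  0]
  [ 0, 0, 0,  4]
A Jordan chain for λ = 4 of length 3:
v_1 = (1, 2, 0, 0)ᵀ
v_2 = (2, 5, 0, 0)ᵀ
v_3 = (0, 0, 1, 0)ᵀ

Let N = A − (4)·I. We want v_3 with N^3 v_3 = 0 but N^2 v_3 ≠ 0; then v_{j-1} := N · v_j for j = 3, …, 2.

Pick v_3 = (0, 0, 1, 0)ᵀ.
Then v_2 = N · v_3 = (2, 5, 0, 0)ᵀ.
Then v_1 = N · v_2 = (1, 2, 0, 0)ᵀ.

Sanity check: (A − (4)·I) v_1 = (0, 0, 0, 0)ᵀ = 0. ✓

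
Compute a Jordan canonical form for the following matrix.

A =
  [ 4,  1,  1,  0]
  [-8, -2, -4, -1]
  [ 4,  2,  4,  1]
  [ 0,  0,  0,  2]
J_2(2) ⊕ J_2(2)

The characteristic polynomial is
  det(x·I − A) = x^4 - 8*x^3 + 24*x^2 - 32*x + 16 = (x - 2)^4

Eigenvalues and multiplicities (the geometric multiplicity of λ is n − rank(A − λI), which equals the number of Jordan blocks for λ):
  λ = 2: algebraic multiplicity = 4, geometric multiplicity = 2

Determining the block sizes for each eigenvalue:
  λ = 2: with am = 4 and gm = 2, the partition is not yet determined (e.g. several partitions of 4 into 2 parts exist). Let N = A − (2)·I. Computing rank(N^1) = 2, rank(N^2) = 0; the number of blocks of size ≥ j is rank(N^{j−1}) − rank(N^j), giving [2, 2]. So we have 2 block(s) of size 2 → block sizes [2, 2]

Assembling the blocks gives a Jordan form
J =
  [2, 1, 0, 0]
  [0, 2, 0, 0]
  [0, 0, 2, 1]
  [0, 0, 0, 2]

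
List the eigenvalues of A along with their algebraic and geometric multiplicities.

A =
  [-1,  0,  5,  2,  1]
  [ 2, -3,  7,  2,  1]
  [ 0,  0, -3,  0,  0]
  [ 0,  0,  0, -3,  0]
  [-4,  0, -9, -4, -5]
λ = -3: alg = 5, geom = 3

Step 1 — factor the characteristic polynomial to read off the algebraic multiplicities:
  χ_A(x) = (x + 3)^5

Step 2 — compute geometric multiplicities via the rank-nullity identity g(λ) = n − rank(A − λI):
  rank(A − (-3)·I) = 2, so dim ker(A − (-3)·I) = n − 2 = 3

Summary:
  λ = -3: algebraic multiplicity = 5, geometric multiplicity = 3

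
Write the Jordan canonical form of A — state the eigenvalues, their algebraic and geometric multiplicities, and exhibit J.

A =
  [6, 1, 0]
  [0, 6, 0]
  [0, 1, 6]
J_2(6) ⊕ J_1(6)

The characteristic polynomial is
  det(x·I − A) = x^3 - 18*x^2 + 108*x - 216 = (x - 6)^3

Eigenvalues and multiplicities (the geometric multiplicity of λ is n − rank(A − λI), which equals the number of Jordan blocks for λ):
  λ = 6: algebraic multiplicity = 3, geometric multiplicity = 2

Determining the block sizes for each eigenvalue:
  λ = 6: 2 blocks summing to 3 forces exactly one block of size 2 and the rest size 1 → block sizes [2, 1]

Assembling the blocks gives a Jordan form
J =
  [6, 1, 0]
  [0, 6, 0]
  [0, 0, 6]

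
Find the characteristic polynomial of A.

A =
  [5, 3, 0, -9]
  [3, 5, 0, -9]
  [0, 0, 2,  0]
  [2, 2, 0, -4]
x^4 - 8*x^3 + 24*x^2 - 32*x + 16

Expanding det(x·I − A) (e.g. by cofactor expansion or by noting that A is similar to its Jordan form J, which has the same characteristic polynomial as A) gives
  χ_A(x) = x^4 - 8*x^3 + 24*x^2 - 32*x + 16
which factors as (x - 2)^4. The eigenvalues (with algebraic multiplicities) are λ = 2 with multiplicity 4.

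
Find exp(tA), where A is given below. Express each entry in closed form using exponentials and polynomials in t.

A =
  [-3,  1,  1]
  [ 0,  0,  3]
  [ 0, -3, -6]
e^{tA} =
  [exp(-3*t), t*exp(-3*t), t*exp(-3*t)]
  [0, 3*t*exp(-3*t) + exp(-3*t), 3*t*exp(-3*t)]
  [0, -3*t*exp(-3*t), -3*t*exp(-3*t) + exp(-3*t)]

Strategy: write A = P · J · P⁻¹ where J is a Jordan canonical form, so e^{tA} = P · e^{tJ} · P⁻¹, and e^{tJ} can be computed block-by-block.

A has Jordan form
J =
  [-3,  1,  0]
  [ 0, -3,  0]
  [ 0,  0, -3]
(up to reordering of blocks).

Per-block formulas:
  For a 2×2 Jordan block J_2(-3): exp(t · J_2(-3)) = e^(-3t)·(I + t·N), where N is the 2×2 nilpotent shift.
  For a 1×1 block at λ = -3: exp(t · [-3]) = [e^(-3t)].

After assembling e^{tJ} and conjugating by P, we get:

e^{tA} =
  [exp(-3*t), t*exp(-3*t), t*exp(-3*t)]
  [0, 3*t*exp(-3*t) + exp(-3*t), 3*t*exp(-3*t)]
  [0, -3*t*exp(-3*t), -3*t*exp(-3*t) + exp(-3*t)]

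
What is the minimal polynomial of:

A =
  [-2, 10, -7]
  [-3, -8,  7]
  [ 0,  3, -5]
x^3 + 15*x^2 + 75*x + 125

The characteristic polynomial is χ_A(x) = (x + 5)^3, so the eigenvalues are known. The minimal polynomial is
  m_A(x) = Π_λ (x − λ)^{k_λ}
where k_λ is the size of the *largest* Jordan block for λ (equivalently, the smallest k with (A − λI)^k v = 0 for every generalised eigenvector v of λ).

  λ = -5: largest Jordan block has size 3, contributing (x + 5)^3

So m_A(x) = (x + 5)^3 = x^3 + 15*x^2 + 75*x + 125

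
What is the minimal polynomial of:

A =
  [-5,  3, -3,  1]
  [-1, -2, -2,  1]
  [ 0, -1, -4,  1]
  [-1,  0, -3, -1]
x^2 + 6*x + 9

The characteristic polynomial is χ_A(x) = (x + 3)^4, so the eigenvalues are known. The minimal polynomial is
  m_A(x) = Π_λ (x − λ)^{k_λ}
where k_λ is the size of the *largest* Jordan block for λ (equivalently, the smallest k with (A − λI)^k v = 0 for every generalised eigenvector v of λ).

  λ = -3: largest Jordan block has size 2, contributing (x + 3)^2

So m_A(x) = (x + 3)^2 = x^2 + 6*x + 9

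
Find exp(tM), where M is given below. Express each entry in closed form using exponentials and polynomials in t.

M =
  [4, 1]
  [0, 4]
e^{tM} =
  [exp(4*t), t*exp(4*t)]
  [0, exp(4*t)]

Strategy: write M = P · J · P⁻¹ where J is a Jordan canonical form, so e^{tM} = P · e^{tJ} · P⁻¹, and e^{tJ} can be computed block-by-block.

M has Jordan form
J =
  [4, 1]
  [0, 4]
(up to reordering of blocks).

Per-block formulas:
  For a 2×2 Jordan block J_2(4): exp(t · J_2(4)) = e^(4t)·(I + t·N), where N is the 2×2 nilpotent shift.

After assembling e^{tJ} and conjugating by P, we get:

e^{tM} =
  [exp(4*t), t*exp(4*t)]
  [0, exp(4*t)]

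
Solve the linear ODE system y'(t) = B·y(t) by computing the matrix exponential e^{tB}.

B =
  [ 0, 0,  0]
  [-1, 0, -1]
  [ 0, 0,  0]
e^{tB} =
  [1, 0, 0]
  [-t, 1, -t]
  [0, 0, 1]

Strategy: write B = P · J · P⁻¹ where J is a Jordan canonical form, so e^{tB} = P · e^{tJ} · P⁻¹, and e^{tJ} can be computed block-by-block.

B has Jordan form
J =
  [0, 1, 0]
  [0, 0, 0]
  [0, 0, 0]
(up to reordering of blocks).

Per-block formulas:
  For a 1×1 block at λ = 0: exp(t · [0]) = [e^(0t)].
  For a 2×2 Jordan block J_2(0): exp(t · J_2(0)) = e^(0t)·(I + t·N), where N is the 2×2 nilpotent shift.

After assembling e^{tJ} and conjugating by P, we get:

e^{tB} =
  [1, 0, 0]
  [-t, 1, -t]
  [0, 0, 1]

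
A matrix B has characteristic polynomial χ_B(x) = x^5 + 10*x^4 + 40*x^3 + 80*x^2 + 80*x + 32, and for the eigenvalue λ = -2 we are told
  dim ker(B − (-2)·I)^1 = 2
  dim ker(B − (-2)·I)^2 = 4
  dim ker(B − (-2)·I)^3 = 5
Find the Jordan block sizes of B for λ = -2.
Block sizes for λ = -2: [3, 2]

From the dimensions of kernels of powers, the number of Jordan blocks of size at least j is d_j − d_{j−1} where d_j = dim ker(N^j) (with d_0 = 0). Computing the differences gives [2, 2, 1].
The number of blocks of size exactly k is (#blocks of size ≥ k) − (#blocks of size ≥ k + 1), so the partition is: 1 block(s) of size 2, 1 block(s) of size 3.
In nonincreasing order the block sizes are [3, 2].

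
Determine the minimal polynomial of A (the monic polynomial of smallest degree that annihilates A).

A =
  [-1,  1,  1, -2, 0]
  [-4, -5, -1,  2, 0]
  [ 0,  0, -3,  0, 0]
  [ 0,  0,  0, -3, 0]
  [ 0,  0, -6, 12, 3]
x^4 + 6*x^3 - 54*x - 81

The characteristic polynomial is χ_A(x) = (x - 3)*(x + 3)^4, so the eigenvalues are known. The minimal polynomial is
  m_A(x) = Π_λ (x − λ)^{k_λ}
where k_λ is the size of the *largest* Jordan block for λ (equivalently, the smallest k with (A − λI)^k v = 0 for every generalised eigenvector v of λ).

  λ = -3: largest Jordan block has size 3, contributing (x + 3)^3
  λ = 3: largest Jordan block has size 1, contributing (x − 3)

So m_A(x) = (x - 3)*(x + 3)^3 = x^4 + 6*x^3 - 54*x - 81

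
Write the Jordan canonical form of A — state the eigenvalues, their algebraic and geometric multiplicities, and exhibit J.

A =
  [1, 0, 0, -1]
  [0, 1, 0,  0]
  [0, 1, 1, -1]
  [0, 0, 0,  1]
J_2(1) ⊕ J_2(1)

The characteristic polynomial is
  det(x·I − A) = x^4 - 4*x^3 + 6*x^2 - 4*x + 1 = (x - 1)^4

Eigenvalues and multiplicities (the geometric multiplicity of λ is n − rank(A − λI), which equals the number of Jordan blocks for λ):
  λ = 1: algebraic multiplicity = 4, geometric multiplicity = 2

Determining the block sizes for each eigenvalue:
  λ = 1: with am = 4 and gm = 2, the partition is not yet determined (e.g. several partitions of 4 into 2 parts exist). Let N = A − (1)·I. Computing rank(N^1) = 2, rank(N^2) = 0; the number of blocks of size ≥ j is rank(N^{j−1}) − rank(N^j), giving [2, 2]. So we have 2 block(s) of size 2 → block sizes [2, 2]

Assembling the blocks gives a Jordan form
J =
  [1, 1, 0, 0]
  [0, 1, 0, 0]
  [0, 0, 1, 1]
  [0, 0, 0, 1]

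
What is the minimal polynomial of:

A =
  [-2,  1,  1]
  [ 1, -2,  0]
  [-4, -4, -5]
x^3 + 9*x^2 + 27*x + 27

The characteristic polynomial is χ_A(x) = (x + 3)^3, so the eigenvalues are known. The minimal polynomial is
  m_A(x) = Π_λ (x − λ)^{k_λ}
where k_λ is the size of the *largest* Jordan block for λ (equivalently, the smallest k with (A − λI)^k v = 0 for every generalised eigenvector v of λ).

  λ = -3: largest Jordan block has size 3, contributing (x + 3)^3

So m_A(x) = (x + 3)^3 = x^3 + 9*x^2 + 27*x + 27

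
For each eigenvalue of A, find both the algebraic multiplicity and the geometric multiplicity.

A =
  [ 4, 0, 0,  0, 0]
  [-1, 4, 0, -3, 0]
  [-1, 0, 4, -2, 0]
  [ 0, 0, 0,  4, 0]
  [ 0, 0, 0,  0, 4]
λ = 4: alg = 5, geom = 3

Step 1 — factor the characteristic polynomial to read off the algebraic multiplicities:
  χ_A(x) = (x - 4)^5

Step 2 — compute geometric multiplicities via the rank-nullity identity g(λ) = n − rank(A − λI):
  rank(A − (4)·I) = 2, so dim ker(A − (4)·I) = n − 2 = 3

Summary:
  λ = 4: algebraic multiplicity = 5, geometric multiplicity = 3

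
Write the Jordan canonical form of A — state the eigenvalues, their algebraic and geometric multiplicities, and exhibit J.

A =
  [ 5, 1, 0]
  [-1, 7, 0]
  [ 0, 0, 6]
J_2(6) ⊕ J_1(6)

The characteristic polynomial is
  det(x·I − A) = x^3 - 18*x^2 + 108*x - 216 = (x - 6)^3

Eigenvalues and multiplicities (the geometric multiplicity of λ is n − rank(A − λI), which equals the number of Jordan blocks for λ):
  λ = 6: algebraic multiplicity = 3, geometric multiplicity = 2

Determining the block sizes for each eigenvalue:
  λ = 6: 2 blocks summing to 3 forces exactly one block of size 2 and the rest size 1 → block sizes [2, 1]

Assembling the blocks gives a Jordan form
J =
  [6, 1, 0]
  [0, 6, 0]
  [0, 0, 6]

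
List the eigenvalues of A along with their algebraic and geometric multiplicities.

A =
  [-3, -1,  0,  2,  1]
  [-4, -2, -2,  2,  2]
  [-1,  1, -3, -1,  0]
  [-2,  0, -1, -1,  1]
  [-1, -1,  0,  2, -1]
λ = -2: alg = 5, geom = 3

Step 1 — factor the characteristic polynomial to read off the algebraic multiplicities:
  χ_A(x) = (x + 2)^5

Step 2 — compute geometric multiplicities via the rank-nullity identity g(λ) = n − rank(A − λI):
  rank(A − (-2)·I) = 2, so dim ker(A − (-2)·I) = n − 2 = 3

Summary:
  λ = -2: algebraic multiplicity = 5, geometric multiplicity = 3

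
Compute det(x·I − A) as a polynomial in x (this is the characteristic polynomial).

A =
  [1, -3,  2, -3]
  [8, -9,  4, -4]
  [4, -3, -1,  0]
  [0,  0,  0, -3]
x^4 + 12*x^3 + 54*x^2 + 108*x + 81

Expanding det(x·I − A) (e.g. by cofactor expansion or by noting that A is similar to its Jordan form J, which has the same characteristic polynomial as A) gives
  χ_A(x) = x^4 + 12*x^3 + 54*x^2 + 108*x + 81
which factors as (x + 3)^4. The eigenvalues (with algebraic multiplicities) are λ = -3 with multiplicity 4.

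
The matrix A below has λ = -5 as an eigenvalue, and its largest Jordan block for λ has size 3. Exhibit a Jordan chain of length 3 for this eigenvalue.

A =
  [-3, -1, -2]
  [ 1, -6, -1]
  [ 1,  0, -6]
A Jordan chain for λ = -5 of length 3:
v_1 = (1, 0, 1)ᵀ
v_2 = (2, 1, 1)ᵀ
v_3 = (1, 0, 0)ᵀ

Let N = A − (-5)·I. We want v_3 with N^3 v_3 = 0 but N^2 v_3 ≠ 0; then v_{j-1} := N · v_j for j = 3, …, 2.

Pick v_3 = (1, 0, 0)ᵀ.
Then v_2 = N · v_3 = (2, 1, 1)ᵀ.
Then v_1 = N · v_2 = (1, 0, 1)ᵀ.

Sanity check: (A − (-5)·I) v_1 = (0, 0, 0)ᵀ = 0. ✓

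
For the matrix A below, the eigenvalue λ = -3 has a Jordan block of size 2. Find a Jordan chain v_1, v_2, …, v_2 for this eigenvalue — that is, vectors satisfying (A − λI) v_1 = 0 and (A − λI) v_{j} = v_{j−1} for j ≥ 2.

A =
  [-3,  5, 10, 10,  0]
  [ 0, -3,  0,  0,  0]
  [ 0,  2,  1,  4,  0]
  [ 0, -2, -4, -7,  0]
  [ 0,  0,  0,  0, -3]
A Jordan chain for λ = -3 of length 2:
v_1 = (5, 0, 2, -2, 0)ᵀ
v_2 = (0, 1, 0, 0, 0)ᵀ

Let N = A − (-3)·I. We want v_2 with N^2 v_2 = 0 but N^1 v_2 ≠ 0; then v_{j-1} := N · v_j for j = 2, …, 2.

Pick v_2 = (0, 1, 0, 0, 0)ᵀ.
Then v_1 = N · v_2 = (5, 0, 2, -2, 0)ᵀ.

Sanity check: (A − (-3)·I) v_1 = (0, 0, 0, 0, 0)ᵀ = 0. ✓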